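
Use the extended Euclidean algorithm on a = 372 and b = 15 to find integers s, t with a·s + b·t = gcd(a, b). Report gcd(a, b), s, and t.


Euclidean algorithm on (372, 15) — divide until remainder is 0:
  372 = 24 · 15 + 12
  15 = 1 · 12 + 3
  12 = 4 · 3 + 0
gcd(372, 15) = 3.
Track Bezout coefficients alongside the remainders: start with r₀ = 372 = a·1 + b·0 (s = 1, t = 0) and r₁ = 15 = a·0 + b·1 (s = 0, t = 1); each new remainder r_{k+1} = r_{k-1} − q_k·r_k inherits s_{k+1} = s_{k-1} − q_k·s_k, t_{k+1} = t_{k-1} − q_k·t_k, so r_k = a·s_k + b·t_k at every step:
  q = 24: r = 12, s = 1 − 24·0 = 1, t = 0 − 24·1 = -24  (check: 372·1 + 15·(-24) = 12)
  q = 1: r = 3, s = 0 − 1·1 = -1, t = 1 − 1·(-24) = 25  (check: 372·(-1) + 15·25 = 3)
The row with r = 3 (the gcd) gives the Bezout coefficients s = -1, t = 25.
Result: 372 · (-1) + 15 · (25) = 3.

gcd(372, 15) = 3; s = -1, t = 25 (check: 372·(-1) + 15·25 = 3).


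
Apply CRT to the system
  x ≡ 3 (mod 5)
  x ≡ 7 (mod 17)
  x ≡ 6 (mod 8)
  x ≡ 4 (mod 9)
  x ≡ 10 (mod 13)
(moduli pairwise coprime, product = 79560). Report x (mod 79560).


Product of moduli M = 5 · 17 · 8 · 9 · 13 = 79560.
Merge one congruence at a time:
  Start: x ≡ 3 (mod 5).
  Combine with x ≡ 7 (mod 17); new modulus lcm = 85.
    Write x = 3 + 5·t and substitute into x ≡ 7 (mod 17): 5·t ≡ 7 − 3 = 4 (mod 17).
    The inverse of 5 mod 17 is 7 (since 5·7 = 35 = 2·17 + 1), so t ≡ 7·4 = 28 ≡ 11 (mod 17).
    Then x = 3 + 5·11 = 58, valid modulo lcm(5, 17) = 85: x ≡ 58 (mod 85).
  Combine with x ≡ 6 (mod 8); new modulus lcm = 680.
    Write x = 58 + 85·t and substitute into x ≡ 6 (mod 8): 85·t ≡ 6 − 58 = -52 (mod 8).
    Reduce coefficients mod 8: 5·t ≡ 4 (mod 8).
    The inverse of 5 mod 8 is 5 (since 5·5 = 25 = 3·8 + 1), so t ≡ 5·4 = 20 ≡ 4 (mod 8).
    Then x = 58 + 85·4 = 398, valid modulo lcm(85, 8) = 680: x ≡ 398 (mod 680).
  Combine with x ≡ 4 (mod 9); new modulus lcm = 6120.
    Write x = 398 + 680·t and substitute into x ≡ 4 (mod 9): 680·t ≡ 4 − 398 = -394 (mod 9).
    Reduce coefficients mod 9: 5·t ≡ 2 (mod 9).
    The inverse of 5 mod 9 is 2 (since 5·2 = 10 = 1·9 + 1), so t ≡ 2·2 = 4 ≡ 4 (mod 9).
    Then x = 398 + 680·4 = 3118, valid modulo lcm(680, 9) = 6120: x ≡ 3118 (mod 6120).
  Combine with x ≡ 10 (mod 13); new modulus lcm = 79560.
    Write x = 3118 + 6120·t and substitute into x ≡ 10 (mod 13): 6120·t ≡ 10 − 3118 = -3108 (mod 13).
    Reduce coefficients mod 13: 10·t ≡ 12 (mod 13).
    The inverse of 10 mod 13 is 4 (since 10·4 = 40 = 3·13 + 1), so t ≡ 4·12 = 48 ≡ 9 (mod 13).
    Then x = 3118 + 6120·9 = 58198, valid modulo lcm(6120, 13) = 79560: x ≡ 58198 (mod 79560).
Verify against each original: 58198 mod 5 = 3, 58198 mod 17 = 7, 58198 mod 8 = 6, 58198 mod 9 = 4, 58198 mod 13 = 10.

x ≡ 58198 (mod 79560).


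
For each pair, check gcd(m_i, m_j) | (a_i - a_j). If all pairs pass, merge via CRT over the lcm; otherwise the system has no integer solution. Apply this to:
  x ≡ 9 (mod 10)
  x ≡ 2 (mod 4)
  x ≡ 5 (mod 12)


Moduli 10, 4, 12 are not pairwise coprime, so CRT works modulo lcm(m_i) when all pairwise compatibility conditions hold.
Pairwise compatibility: gcd(m_i, m_j) must divide a_i - a_j for every pair.
Merge one congruence at a time:
  Start: x ≡ 9 (mod 10).
  Combine with x ≡ 2 (mod 4): gcd(10, 4) = 2, and 2 - 9 = -7 is NOT divisible by 2.
    ⇒ system is inconsistent (no integer solution).

No solution (the system is inconsistent).


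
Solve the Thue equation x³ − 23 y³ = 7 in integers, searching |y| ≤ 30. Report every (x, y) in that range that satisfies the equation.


The equation is x³ - 23y³ = 7. For fixed y, x³ = 23·y³ + 7, so a solution requires the RHS to be a perfect cube.
Strategy: iterate y from -30 to 30, compute RHS = 23·y³ + 7, and check whether it is a (positive or negative) perfect cube.
Check small values of y:
  y = 0: RHS = 7 is not a perfect cube.
  y = 1: RHS = 30 is not a perfect cube.
  y = -1: RHS = -16 is not a perfect cube.
  y = 2: RHS = 191 is not a perfect cube.
  y = -2: RHS = -177 is not a perfect cube.
  y = 3: RHS = 628 is not a perfect cube.
  y = -3: RHS = -614 is not a perfect cube.
Continuing the search up to |y| = 30 finds no solutions either.
No (x, y) in the scanned range satisfies the equation.

No integer solutions with |y| ≤ 30.


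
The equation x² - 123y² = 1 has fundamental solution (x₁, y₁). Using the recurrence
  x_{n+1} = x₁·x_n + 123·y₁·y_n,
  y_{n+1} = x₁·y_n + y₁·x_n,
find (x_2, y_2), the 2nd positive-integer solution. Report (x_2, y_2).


Step 1: Find the fundamental solution (x₁, y₁) of x² - 123y² = 1.
  Expand √123 as a continued fraction. a₀ = ⌊√123⌋ = 11; iterate m_{k+1} = d_k·a_k − m_k, d_{k+1} = (123 − m_{k+1}²)/d_k, a_{k+1} = ⌊(a₀ + m_{k+1})/d_{k+1}⌋ (starting m₀ = 0, d₀ = 1), with convergents p_k = a_k·p_{k-1} + p_{k-2}, q_k = a_k·q_{k-1} + q_{k-2} (p₋₁ = 1, q₋₁ = 0):
  k = 0: a₀ = 11; p₀/q₀ = 11/1; p₀² − 123·q₀² = 121 − 123 = -2.
  k = 1: m = 11, d = 2, a = ⌊(11 + 11)/2⌋ = 11; p/q = (11·11 + 1)/(11·1 + 0) = 122/11; p² − 123·q² = 14884 − 14883 = 1.
  The first convergent with p² − 123·q² = 1 gives the fundamental solution (x₁, y₁) = (122, 11).
Step 2: Apply the recurrence (x_{n+1}, y_{n+1}) = (x₁x_n + 123y₁y_n, x₁y_n + y₁x_n) repeatedly.
  From (x_1, y_1) = (122, 11): x_2 = 122·122 + 123·11·11 = 29767; y_2 = 122·11 + 11·122 = 2684.
Step 3: Verify x_2² - 123·y_2² = 886074289 - 886074288 = 1 (should be 1). ✓

(x_1, y_1) = (122, 11); (x_2, y_2) = (29767, 2684).


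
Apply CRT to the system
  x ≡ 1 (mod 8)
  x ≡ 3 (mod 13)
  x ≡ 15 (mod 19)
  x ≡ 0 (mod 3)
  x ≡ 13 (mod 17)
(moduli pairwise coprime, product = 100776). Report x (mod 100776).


Product of moduli M = 8 · 13 · 19 · 3 · 17 = 100776.
Merge one congruence at a time:
  Start: x ≡ 1 (mod 8).
  Combine with x ≡ 3 (mod 13); new modulus lcm = 104.
    Write x = 1 + 8·t and substitute into x ≡ 3 (mod 13): 8·t ≡ 3 − 1 = 2 (mod 13).
    The inverse of 8 mod 13 is 5 (since 8·5 = 40 = 3·13 + 1), so t ≡ 5·2 = 10 ≡ 10 (mod 13).
    Then x = 1 + 8·10 = 81, valid modulo lcm(8, 13) = 104: x ≡ 81 (mod 104).
  Combine with x ≡ 15 (mod 19); new modulus lcm = 1976.
    Write x = 81 + 104·t and substitute into x ≡ 15 (mod 19): 104·t ≡ 15 − 81 = -66 (mod 19).
    Reduce coefficients mod 19: 9·t ≡ 10 (mod 19).
    The inverse of 9 mod 19 is 17 (since 9·17 = 153 = 8·19 + 1), so t ≡ 17·10 = 170 ≡ 18 (mod 19).
    Then x = 81 + 104·18 = 1953, valid modulo lcm(104, 19) = 1976: x ≡ 1953 (mod 1976).
  Combine with x ≡ 0 (mod 3); new modulus lcm = 5928.
    Write x = 1953 + 1976·t and substitute into x ≡ 0 (mod 3): 1976·t ≡ 0 − 1953 = -1953 (mod 3).
    Reduce coefficients mod 3: 2·t ≡ 0 (mod 3).
    The inverse of 2 mod 3 is 2 (since 2·2 = 4 = 1·3 + 1), so t ≡ 2·0 = 0 ≡ 0 (mod 3).
    Then x = 1953 + 1976·0 = 1953, valid modulo lcm(1976, 3) = 5928: x ≡ 1953 (mod 5928).
  Combine with x ≡ 13 (mod 17); new modulus lcm = 100776.
    Write x = 1953 + 5928·t and substitute into x ≡ 13 (mod 17): 5928·t ≡ 13 − 1953 = -1940 (mod 17).
    Reduce coefficients mod 17: 12·t ≡ 15 (mod 17).
    The inverse of 12 mod 17 is 10 (since 12·10 = 120 = 7·17 + 1), so t ≡ 10·15 = 150 ≡ 14 (mod 17).
    Then x = 1953 + 5928·14 = 84945, valid modulo lcm(5928, 17) = 100776: x ≡ 84945 (mod 100776).
Verify against each original: 84945 mod 8 = 1, 84945 mod 13 = 3, 84945 mod 19 = 15, 84945 mod 3 = 0, 84945 mod 17 = 13.

x ≡ 84945 (mod 100776).


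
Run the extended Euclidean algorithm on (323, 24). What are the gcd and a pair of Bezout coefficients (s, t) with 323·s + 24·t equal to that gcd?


Euclidean algorithm on (323, 24) — divide until remainder is 0:
  323 = 13 · 24 + 11
  24 = 2 · 11 + 2
  11 = 5 · 2 + 1
  2 = 2 · 1 + 0
gcd(323, 24) = 1.
Track Bezout coefficients alongside the remainders: start with r₀ = 323 = a·1 + b·0 (s = 1, t = 0) and r₁ = 24 = a·0 + b·1 (s = 0, t = 1); each new remainder r_{k+1} = r_{k-1} − q_k·r_k inherits s_{k+1} = s_{k-1} − q_k·s_k, t_{k+1} = t_{k-1} − q_k·t_k, so r_k = a·s_k + b·t_k at every step:
  q = 13: r = 11, s = 1 − 13·0 = 1, t = 0 − 13·1 = -13  (check: 323·1 + 24·(-13) = 11)
  q = 2: r = 2, s = 0 − 2·1 = -2, t = 1 − 2·(-13) = 27  (check: 323·(-2) + 24·27 = 2)
  q = 5: r = 1, s = 1 − 5·(-2) = 11, t = -13 − 5·27 = -148  (check: 323·11 + 24·(-148) = 1)
The row with r = 1 (the gcd) gives the Bezout coefficients s = 11, t = -148.
Result: 323 · (11) + 24 · (-148) = 1.

gcd(323, 24) = 1; s = 11, t = -148 (check: 323·11 + 24·(-148) = 1).


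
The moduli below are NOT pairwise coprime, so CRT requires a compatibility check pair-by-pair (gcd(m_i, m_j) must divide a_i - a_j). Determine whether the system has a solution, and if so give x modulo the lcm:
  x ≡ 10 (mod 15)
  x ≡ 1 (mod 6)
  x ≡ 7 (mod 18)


Moduli 15, 6, 18 are not pairwise coprime, so CRT works modulo lcm(m_i) when all pairwise compatibility conditions hold.
Pairwise compatibility: gcd(m_i, m_j) must divide a_i - a_j for every pair.
Merge one congruence at a time:
  Start: x ≡ 10 (mod 15).
  Combine with x ≡ 1 (mod 6): gcd(15, 6) = 3; 1 - 10 = -9, which IS divisible by 3, so compatible.
    Write x = 10 + 15·t and substitute into x ≡ 1 (mod 6): 15·t ≡ 1 − 10 = -9 (mod 6).
    Divide the congruence (and modulus) by g = 3: 5·t ≡ -3 (mod 2).
    Reduce coefficients mod 2: 1·t ≡ 1 (mod 2).
    So t ≡ 1 (mod 2).
    Then x = 10 + 15·1 = 25, valid modulo lcm(15, 6) = 30: x ≡ 25 (mod 30).
  Combine with x ≡ 7 (mod 18): gcd(30, 18) = 6; 7 - 25 = -18, which IS divisible by 6, so compatible.
    Write x = 25 + 30·t and substitute into x ≡ 7 (mod 18): 30·t ≡ 7 − 25 = -18 (mod 18).
    Divide the congruence (and modulus) by g = 6: 5·t ≡ -3 (mod 3).
    Reduce coefficients mod 3: 2·t ≡ 0 (mod 3).
    The inverse of 2 mod 3 is 2 (since 2·2 = 4 = 1·3 + 1), so t ≡ 2·0 = 0 ≡ 0 (mod 3).
    Then x = 25 + 30·0 = 25, valid modulo lcm(30, 18) = 90: x ≡ 25 (mod 90).
Verify: 25 mod 15 = 10, 25 mod 6 = 1, 25 mod 18 = 7.

x ≡ 25 (mod 90).


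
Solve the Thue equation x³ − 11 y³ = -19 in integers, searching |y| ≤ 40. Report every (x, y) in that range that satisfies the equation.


The equation is x³ - 11y³ = -19. For fixed y, x³ = 11·y³ − 19, so a solution requires the RHS to be a perfect cube.
Strategy: iterate y from -40 to 40, compute RHS = 11·y³ − 19, and check whether it is a (positive or negative) perfect cube.
Check small values of y:
  y = 0: RHS = -19 is not a perfect cube.
  y = 1: RHS = -8 = (-2)³ ⇒ x = -2 works.
  y = -1: RHS = -30 is not a perfect cube.
  y = 2: RHS = 69 is not a perfect cube.
  y = -2: RHS = -107 is not a perfect cube.
  y = 3: RHS = 278 is not a perfect cube.
  y = -3: RHS = -316 is not a perfect cube.
Continuing, at y = 9: RHS = 8000 = (20)³ ⇒ x = 20 works.
Searching the remaining y in |y| ≤ 40 finds no further solutions.
Collected solutions: (-2, 1), (20, 9).

Solutions (with |y| ≤ 40): (-2, 1), (20, 9).


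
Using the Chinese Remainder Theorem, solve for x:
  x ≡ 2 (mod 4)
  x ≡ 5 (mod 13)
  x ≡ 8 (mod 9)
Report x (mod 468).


Moduli 4, 13, 9 are pairwise coprime; by CRT there is a unique solution modulo M = 4 · 13 · 9 = 468.
Solve pairwise, accumulating the modulus:
  Start with x ≡ 2 (mod 4).
  Combine with x ≡ 5 (mod 13): since gcd(4, 13) = 1, we get a unique residue mod 52.
    Write x = 2 + 4·t and substitute into x ≡ 5 (mod 13): 4·t ≡ 5 − 2 = 3 (mod 13).
    The inverse of 4 mod 13 is 10 (since 4·10 = 40 = 3·13 + 1), so t ≡ 10·3 = 30 ≡ 4 (mod 13).
    Then x = 2 + 4·4 = 18, valid modulo lcm(4, 13) = 52: x ≡ 18 (mod 52).
  Combine with x ≡ 8 (mod 9): since gcd(52, 9) = 1, we get a unique residue mod 468.
    Write x = 18 + 52·t and substitute into x ≡ 8 (mod 9): 52·t ≡ 8 − 18 = -10 (mod 9).
    Reduce coefficients mod 9: 7·t ≡ 8 (mod 9).
    The inverse of 7 mod 9 is 4 (since 7·4 = 28 = 3·9 + 1), so t ≡ 4·8 = 32 ≡ 5 (mod 9).
    Then x = 18 + 52·5 = 278, valid modulo lcm(52, 9) = 468: x ≡ 278 (mod 468).
Verify: 278 mod 4 = 2 ✓, 278 mod 13 = 5 ✓, 278 mod 9 = 8 ✓.

x ≡ 278 (mod 468).


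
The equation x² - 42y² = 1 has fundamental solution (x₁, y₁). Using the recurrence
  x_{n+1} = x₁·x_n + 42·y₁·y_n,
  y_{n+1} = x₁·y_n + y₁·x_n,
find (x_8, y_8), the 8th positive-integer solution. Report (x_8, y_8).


Step 1: Find the fundamental solution (x₁, y₁) of x² - 42y² = 1.
  Expand √42 as a continued fraction. a₀ = ⌊√42⌋ = 6; iterate m_{k+1} = d_k·a_k − m_k, d_{k+1} = (42 − m_{k+1}²)/d_k, a_{k+1} = ⌊(a₀ + m_{k+1})/d_{k+1}⌋ (starting m₀ = 0, d₀ = 1), with convergents p_k = a_k·p_{k-1} + p_{k-2}, q_k = a_k·q_{k-1} + q_{k-2} (p₋₁ = 1, q₋₁ = 0):
  k = 0: a₀ = 6; p₀/q₀ = 6/1; p₀² − 42·q₀² = 36 − 42 = -6.
  k = 1: m = 6, d = 6, a = ⌊(6 + 6)/6⌋ = 2; p/q = (2·6 + 1)/(2·1 + 0) = 13/2; p² − 42·q² = 169 − 168 = 1.
  The first convergent with p² − 42·q² = 1 gives the fundamental solution (x₁, y₁) = (13, 2).
Step 2: Apply the recurrence (x_{n+1}, y_{n+1}) = (x₁x_n + 42y₁y_n, x₁y_n + y₁x_n) repeatedly.
  From (x_1, y_1) = (13, 2): x_2 = 13·13 + 42·2·2 = 337; y_2 = 13·2 + 2·13 = 52.
  From (x_2, y_2) = (337, 52): x_3 = 13·337 + 42·2·52 = 8749; y_3 = 13·52 + 2·337 = 1350.
  From (x_3, y_3) = (8749, 1350): x_4 = 13·8749 + 42·2·1350 = 227137; y_4 = 13·1350 + 2·8749 = 35048.
  From (x_4, y_4) = (227137, 35048): x_5 = 13·227137 + 42·2·35048 = 5896813; y_5 = 13·35048 + 2·227137 = 909898.
  From (x_5, y_5) = (5896813, 909898): x_6 = 13·5896813 + 42·2·909898 = 153090001; y_6 = 13·909898 + 2·5896813 = 23622300.
  From (x_6, y_6) = (153090001, 23622300): x_7 = 13·153090001 + 42·2·23622300 = 3974443213; y_7 = 13·23622300 + 2·153090001 = 613269902.
  From (x_7, y_7) = (3974443213, 613269902): x_8 = 13·3974443213 + 42·2·613269902 = 103182433537; y_8 = 13·613269902 + 2·3974443213 = 15921395152.
Step 3: Verify x_8² - 42·y_8² = 10646614590617422330369 - 10646614590617422330368 = 1 (should be 1). ✓

(x_1, y_1) = (13, 2); (x_8, y_8) = (103182433537, 15921395152).


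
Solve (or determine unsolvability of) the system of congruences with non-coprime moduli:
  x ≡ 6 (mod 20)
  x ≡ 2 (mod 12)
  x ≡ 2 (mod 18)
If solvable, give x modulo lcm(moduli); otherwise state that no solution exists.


Moduli 20, 12, 18 are not pairwise coprime, so CRT works modulo lcm(m_i) when all pairwise compatibility conditions hold.
Pairwise compatibility: gcd(m_i, m_j) must divide a_i - a_j for every pair.
Merge one congruence at a time:
  Start: x ≡ 6 (mod 20).
  Combine with x ≡ 2 (mod 12): gcd(20, 12) = 4; 2 - 6 = -4, which IS divisible by 4, so compatible.
    Write x = 6 + 20·t and substitute into x ≡ 2 (mod 12): 20·t ≡ 2 − 6 = -4 (mod 12).
    Divide the congruence (and modulus) by g = 4: 5·t ≡ -1 (mod 3).
    Reduce coefficients mod 3: 2·t ≡ 2 (mod 3).
    The inverse of 2 mod 3 is 2 (since 2·2 = 4 = 1·3 + 1), so t ≡ 2·2 = 4 ≡ 1 (mod 3).
    Then x = 6 + 20·1 = 26, valid modulo lcm(20, 12) = 60: x ≡ 26 (mod 60).
  Combine with x ≡ 2 (mod 18): gcd(60, 18) = 6; 2 - 26 = -24, which IS divisible by 6, so compatible.
    Write x = 26 + 60·t and substitute into x ≡ 2 (mod 18): 60·t ≡ 2 − 26 = -24 (mod 18).
    Divide the congruence (and modulus) by g = 6: 10·t ≡ -4 (mod 3).
    Reduce coefficients mod 3: 1·t ≡ 2 (mod 3).
    So t ≡ 2 (mod 3).
    Then x = 26 + 60·2 = 146, valid modulo lcm(60, 18) = 180: x ≡ 146 (mod 180).
Verify: 146 mod 20 = 6, 146 mod 12 = 2, 146 mod 18 = 2.

x ≡ 146 (mod 180).


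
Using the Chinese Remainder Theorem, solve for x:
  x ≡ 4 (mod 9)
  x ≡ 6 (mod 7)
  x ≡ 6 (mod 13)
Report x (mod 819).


Moduli 9, 7, 13 are pairwise coprime; by CRT there is a unique solution modulo M = 9 · 7 · 13 = 819.
Solve pairwise, accumulating the modulus:
  Start with x ≡ 4 (mod 9).
  Combine with x ≡ 6 (mod 7): since gcd(9, 7) = 1, we get a unique residue mod 63.
    Write x = 4 + 9·t and substitute into x ≡ 6 (mod 7): 9·t ≡ 6 − 4 = 2 (mod 7).
    Reduce coefficients mod 7: 2·t ≡ 2 (mod 7).
    The inverse of 2 mod 7 is 4 (since 2·4 = 8 = 1·7 + 1), so t ≡ 4·2 = 8 ≡ 1 (mod 7).
    Then x = 4 + 9·1 = 13, valid modulo lcm(9, 7) = 63: x ≡ 13 (mod 63).
  Combine with x ≡ 6 (mod 13): since gcd(63, 13) = 1, we get a unique residue mod 819.
    Write x = 13 + 63·t and substitute into x ≡ 6 (mod 13): 63·t ≡ 6 − 13 = -7 (mod 13).
    Reduce coefficients mod 13: 11·t ≡ 6 (mod 13).
    The inverse of 11 mod 13 is 6 (since 11·6 = 66 = 5·13 + 1), so t ≡ 6·6 = 36 ≡ 10 (mod 13).
    Then x = 13 + 63·10 = 643, valid modulo lcm(63, 13) = 819: x ≡ 643 (mod 819).
Verify: 643 mod 9 = 4 ✓, 643 mod 7 = 6 ✓, 643 mod 13 = 6 ✓.

x ≡ 643 (mod 819).


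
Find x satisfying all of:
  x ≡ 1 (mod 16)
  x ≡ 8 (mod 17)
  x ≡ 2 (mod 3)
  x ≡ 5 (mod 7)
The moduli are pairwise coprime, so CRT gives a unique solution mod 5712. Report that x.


Product of moduli M = 16 · 17 · 3 · 7 = 5712.
Merge one congruence at a time:
  Start: x ≡ 1 (mod 16).
  Combine with x ≡ 8 (mod 17); new modulus lcm = 272.
    Write x = 1 + 16·t and substitute into x ≡ 8 (mod 17): 16·t ≡ 8 − 1 = 7 (mod 17).
    The inverse of 16 mod 17 is 16 (since 16·16 = 256 = 15·17 + 1), so t ≡ 16·7 = 112 ≡ 10 (mod 17).
    Then x = 1 + 16·10 = 161, valid modulo lcm(16, 17) = 272: x ≡ 161 (mod 272).
  Combine with x ≡ 2 (mod 3); new modulus lcm = 816.
    Write x = 161 + 272·t and substitute into x ≡ 2 (mod 3): 272·t ≡ 2 − 161 = -159 (mod 3).
    Reduce coefficients mod 3: 2·t ≡ 0 (mod 3).
    The inverse of 2 mod 3 is 2 (since 2·2 = 4 = 1·3 + 1), so t ≡ 2·0 = 0 ≡ 0 (mod 3).
    Then x = 161 + 272·0 = 161, valid modulo lcm(272, 3) = 816: x ≡ 161 (mod 816).
  Combine with x ≡ 5 (mod 7); new modulus lcm = 5712.
    Write x = 161 + 816·t and substitute into x ≡ 5 (mod 7): 816·t ≡ 5 − 161 = -156 (mod 7).
    Reduce coefficients mod 7: 4·t ≡ 5 (mod 7).
    The inverse of 4 mod 7 is 2 (since 4·2 = 8 = 1·7 + 1), so t ≡ 2·5 = 10 ≡ 3 (mod 7).
    Then x = 161 + 816·3 = 2609, valid modulo lcm(816, 7) = 5712: x ≡ 2609 (mod 5712).
Verify against each original: 2609 mod 16 = 1, 2609 mod 17 = 8, 2609 mod 3 = 2, 2609 mod 7 = 5.

x ≡ 2609 (mod 5712).


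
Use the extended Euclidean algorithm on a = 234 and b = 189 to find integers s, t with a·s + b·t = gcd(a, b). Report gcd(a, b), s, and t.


Euclidean algorithm on (234, 189) — divide until remainder is 0:
  234 = 1 · 189 + 45
  189 = 4 · 45 + 9
  45 = 5 · 9 + 0
gcd(234, 189) = 9.
Track Bezout coefficients alongside the remainders: start with r₀ = 234 = a·1 + b·0 (s = 1, t = 0) and r₁ = 189 = a·0 + b·1 (s = 0, t = 1); each new remainder r_{k+1} = r_{k-1} − q_k·r_k inherits s_{k+1} = s_{k-1} − q_k·s_k, t_{k+1} = t_{k-1} − q_k·t_k, so r_k = a·s_k + b·t_k at every step:
  q = 1: r = 45, s = 1 − 1·0 = 1, t = 0 − 1·1 = -1  (check: 234·1 + 189·(-1) = 45)
  q = 4: r = 9, s = 0 − 4·1 = -4, t = 1 − 4·(-1) = 5  (check: 234·(-4) + 189·5 = 9)
The row with r = 9 (the gcd) gives the Bezout coefficients s = -4, t = 5.
Result: 234 · (-4) + 189 · (5) = 9.

gcd(234, 189) = 9; s = -4, t = 5 (check: 234·(-4) + 189·5 = 9).


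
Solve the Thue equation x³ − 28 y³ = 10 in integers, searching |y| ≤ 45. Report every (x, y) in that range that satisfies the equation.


The equation is x³ - 28y³ = 10. For fixed y, x³ = 28·y³ + 10, so a solution requires the RHS to be a perfect cube.
Strategy: iterate y from -45 to 45, compute RHS = 28·y³ + 10, and check whether it is a (positive or negative) perfect cube.
Check small values of y:
  y = 0: RHS = 10 is not a perfect cube.
  y = 1: RHS = 38 is not a perfect cube.
  y = -1: RHS = -18 is not a perfect cube.
  y = 2: RHS = 234 is not a perfect cube.
  y = -2: RHS = -214 is not a perfect cube.
  y = 3: RHS = 766 is not a perfect cube.
  y = -3: RHS = -746 is not a perfect cube.
Continuing the search up to |y| = 45 finds no solutions either.
No (x, y) in the scanned range satisfies the equation.

No integer solutions with |y| ≤ 45.


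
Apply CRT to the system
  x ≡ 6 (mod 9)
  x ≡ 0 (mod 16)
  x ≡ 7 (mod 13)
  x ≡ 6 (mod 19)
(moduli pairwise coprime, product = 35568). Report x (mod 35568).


Product of moduli M = 9 · 16 · 13 · 19 = 35568.
Merge one congruence at a time:
  Start: x ≡ 6 (mod 9).
  Combine with x ≡ 0 (mod 16); new modulus lcm = 144.
    Write x = 6 + 9·t and substitute into x ≡ 0 (mod 16): 9·t ≡ 0 − 6 = -6 (mod 16).
    Reduce coefficients mod 16: 9·t ≡ 10 (mod 16).
    The inverse of 9 mod 16 is 9 (since 9·9 = 81 = 5·16 + 1), so t ≡ 9·10 = 90 ≡ 10 (mod 16).
    Then x = 6 + 9·10 = 96, valid modulo lcm(9, 16) = 144: x ≡ 96 (mod 144).
  Combine with x ≡ 7 (mod 13); new modulus lcm = 1872.
    Write x = 96 + 144·t and substitute into x ≡ 7 (mod 13): 144·t ≡ 7 − 96 = -89 (mod 13).
    Reduce coefficients mod 13: 1·t ≡ 2 (mod 13).
    So t ≡ 2 (mod 13).
    Then x = 96 + 144·2 = 384, valid modulo lcm(144, 13) = 1872: x ≡ 384 (mod 1872).
  Combine with x ≡ 6 (mod 19); new modulus lcm = 35568.
    Write x = 384 + 1872·t and substitute into x ≡ 6 (mod 19): 1872·t ≡ 6 − 384 = -378 (mod 19).
    Reduce coefficients mod 19: 10·t ≡ 2 (mod 19).
    The inverse of 10 mod 19 is 2 (since 10·2 = 20 = 1·19 + 1), so t ≡ 2·2 = 4 ≡ 4 (mod 19).
    Then x = 384 + 1872·4 = 7872, valid modulo lcm(1872, 19) = 35568: x ≡ 7872 (mod 35568).
Verify against each original: 7872 mod 9 = 6, 7872 mod 16 = 0, 7872 mod 13 = 7, 7872 mod 19 = 6.

x ≡ 7872 (mod 35568).


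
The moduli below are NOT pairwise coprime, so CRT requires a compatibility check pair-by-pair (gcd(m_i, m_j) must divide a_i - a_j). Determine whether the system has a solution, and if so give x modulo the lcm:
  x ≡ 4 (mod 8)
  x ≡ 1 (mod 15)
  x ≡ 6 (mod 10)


Moduli 8, 15, 10 are not pairwise coprime, so CRT works modulo lcm(m_i) when all pairwise compatibility conditions hold.
Pairwise compatibility: gcd(m_i, m_j) must divide a_i - a_j for every pair.
Merge one congruence at a time:
  Start: x ≡ 4 (mod 8).
  Combine with x ≡ 1 (mod 15): gcd(8, 15) = 1; 1 - 4 = -3, which IS divisible by 1, so compatible.
    Write x = 4 + 8·t and substitute into x ≡ 1 (mod 15): 8·t ≡ 1 − 4 = -3 (mod 15).
    Reduce coefficients mod 15: 8·t ≡ 12 (mod 15).
    The inverse of 8 mod 15 is 2 (since 8·2 = 16 = 1·15 + 1), so t ≡ 2·12 = 24 ≡ 9 (mod 15).
    Then x = 4 + 8·9 = 76, valid modulo lcm(8, 15) = 120: x ≡ 76 (mod 120).
  Combine with x ≡ 6 (mod 10): gcd(120, 10) = 10; 6 - 76 = -70, which IS divisible by 10, so compatible.
    Write x = 76 + 120·t and substitute into x ≡ 6 (mod 10): 120·t ≡ 6 − 76 = -70 (mod 10).
    Divide the congruence (and modulus) by g = 10: 12·t ≡ -7 (mod 1).
    Modulo 1 every t works; take t = 0.
    Then x = 76 + 120·0 = 76, valid modulo lcm(120, 10) = 120: x ≡ 76 (mod 120).
Verify: 76 mod 8 = 4, 76 mod 15 = 1, 76 mod 10 = 6.

x ≡ 76 (mod 120).


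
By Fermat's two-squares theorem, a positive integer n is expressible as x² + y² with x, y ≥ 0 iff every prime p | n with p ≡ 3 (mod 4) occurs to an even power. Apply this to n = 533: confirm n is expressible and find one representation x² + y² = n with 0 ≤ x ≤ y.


Step 1: Factor n = 533 = 13 · 41.
Step 2: Check the mod-4 condition on each prime factor: 13 ≡ 1 (mod 4), exponent 1; 41 ≡ 1 (mod 4), exponent 1.
All primes ≡ 3 (mod 4) appear to even exponent (or don't appear), so by the two-squares theorem n IS expressible as a sum of two squares.
Step 3: Build a representation. Here n = 13 · 41 is a product of primes ≡ 1 (mod 4). Each prime p ≡ 1 (mod 4) is itself a sum of two squares; find a² by testing p − a² for a perfect square:
  13: 13 − 1² = 12, 13 − 2² = 9 = 3² ⇒ 13 = 2² + 3².
  41: 41 − 1² = 40, 41 − 2² = 37, 41 − 3² = 32, 41 − 4² = 25 = 5² ⇒ 41 = 4² + 5².
  Combine using the Brahmagupta–Fibonacci identity (a² + b²)(c² + d²) = (ac − bd)² + (ad + bc)² = (ac + bd)² + (ad − bc)²:
  13 · 41 = 533: from (2² + 3²)(4² + 5²), take (2·4 − 3·5, 2·5 + 3·4) = (8 − 15, 10 + 12) = (-7, 22); dropping signs (only squares matter) gives (7, 22); check 7² + 22² = 49 + 484 = 533 ✓.
Step 4: Order so x ≤ y and verify: 7² + 22² = 49 + 484 = 533 = n. ✓

n = 533 = 7² + 22² (one valid representation with x ≤ y).


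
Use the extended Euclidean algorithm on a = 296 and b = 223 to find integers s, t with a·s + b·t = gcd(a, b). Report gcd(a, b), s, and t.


Euclidean algorithm on (296, 223) — divide until remainder is 0:
  296 = 1 · 223 + 73
  223 = 3 · 73 + 4
  73 = 18 · 4 + 1
  4 = 4 · 1 + 0
gcd(296, 223) = 1.
Track Bezout coefficients alongside the remainders: start with r₀ = 296 = a·1 + b·0 (s = 1, t = 0) and r₁ = 223 = a·0 + b·1 (s = 0, t = 1); each new remainder r_{k+1} = r_{k-1} − q_k·r_k inherits s_{k+1} = s_{k-1} − q_k·s_k, t_{k+1} = t_{k-1} − q_k·t_k, so r_k = a·s_k + b·t_k at every step:
  q = 1: r = 73, s = 1 − 1·0 = 1, t = 0 − 1·1 = -1  (check: 296·1 + 223·(-1) = 73)
  q = 3: r = 4, s = 0 − 3·1 = -3, t = 1 − 3·(-1) = 4  (check: 296·(-3) + 223·4 = 4)
  q = 18: r = 1, s = 1 − 18·(-3) = 55, t = -1 − 18·4 = -73  (check: 296·55 + 223·(-73) = 1)
The row with r = 1 (the gcd) gives the Bezout coefficients s = 55, t = -73.
Result: 296 · (55) + 223 · (-73) = 1.

gcd(296, 223) = 1; s = 55, t = -73 (check: 296·55 + 223·(-73) = 1).


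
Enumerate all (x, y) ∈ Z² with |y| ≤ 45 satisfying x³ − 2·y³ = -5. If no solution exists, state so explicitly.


The equation is x³ - 2y³ = -5. For fixed y, x³ = 2·y³ − 5, so a solution requires the RHS to be a perfect cube.
Strategy: iterate y from -45 to 45, compute RHS = 2·y³ − 5, and check whether it is a (positive or negative) perfect cube.
Check small values of y:
  y = 0: RHS = -5 is not a perfect cube.
  y = 1: RHS = -3 is not a perfect cube.
  y = -1: RHS = -7 is not a perfect cube.
  y = 2: RHS = 11 is not a perfect cube.
  y = -2: RHS = -21 is not a perfect cube.
  y = 3: RHS = 49 is not a perfect cube.
  y = -3: RHS = -59 is not a perfect cube.
Continuing the search up to |y| = 45 finds no solutions either.
No (x, y) in the scanned range satisfies the equation.

No integer solutions with |y| ≤ 45.


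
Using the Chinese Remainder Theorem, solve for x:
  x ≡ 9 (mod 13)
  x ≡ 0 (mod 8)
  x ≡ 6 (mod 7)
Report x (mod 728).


Moduli 13, 8, 7 are pairwise coprime; by CRT there is a unique solution modulo M = 13 · 8 · 7 = 728.
Solve pairwise, accumulating the modulus:
  Start with x ≡ 9 (mod 13).
  Combine with x ≡ 0 (mod 8): since gcd(13, 8) = 1, we get a unique residue mod 104.
    Write x = 9 + 13·t and substitute into x ≡ 0 (mod 8): 13·t ≡ 0 − 9 = -9 (mod 8).
    Reduce coefficients mod 8: 5·t ≡ 7 (mod 8).
    The inverse of 5 mod 8 is 5 (since 5·5 = 25 = 3·8 + 1), so t ≡ 5·7 = 35 ≡ 3 (mod 8).
    Then x = 9 + 13·3 = 48, valid modulo lcm(13, 8) = 104: x ≡ 48 (mod 104).
  Combine with x ≡ 6 (mod 7): since gcd(104, 7) = 1, we get a unique residue mod 728.
    Write x = 48 + 104·t and substitute into x ≡ 6 (mod 7): 104·t ≡ 6 − 48 = -42 (mod 7).
    Reduce coefficients mod 7: 6·t ≡ 0 (mod 7).
    The inverse of 6 mod 7 is 6 (since 6·6 = 36 = 5·7 + 1), so t ≡ 6·0 = 0 ≡ 0 (mod 7).
    Then x = 48 + 104·0 = 48, valid modulo lcm(104, 7) = 728: x ≡ 48 (mod 728).
Verify: 48 mod 13 = 9 ✓, 48 mod 8 = 0 ✓, 48 mod 7 = 6 ✓.

x ≡ 48 (mod 728).


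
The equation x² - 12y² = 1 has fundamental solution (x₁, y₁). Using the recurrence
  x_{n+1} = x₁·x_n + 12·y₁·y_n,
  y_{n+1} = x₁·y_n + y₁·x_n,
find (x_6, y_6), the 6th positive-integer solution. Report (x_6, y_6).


Step 1: Find the fundamental solution (x₁, y₁) of x² - 12y² = 1.
  Expand √12 as a continued fraction. a₀ = ⌊√12⌋ = 3; iterate m_{k+1} = d_k·a_k − m_k, d_{k+1} = (12 − m_{k+1}²)/d_k, a_{k+1} = ⌊(a₀ + m_{k+1})/d_{k+1}⌋ (starting m₀ = 0, d₀ = 1), with convergents p_k = a_k·p_{k-1} + p_{k-2}, q_k = a_k·q_{k-1} + q_{k-2} (p₋₁ = 1, q₋₁ = 0):
  k = 0: a₀ = 3; p₀/q₀ = 3/1; p₀² − 12·q₀² = 9 − 12 = -3.
  k = 1: m = 3, d = 3, a = ⌊(3 + 3)/3⌋ = 2; p/q = (2·3 + 1)/(2·1 + 0) = 7/2; p² − 12·q² = 49 − 48 = 1.
  The first convergent with p² − 12·q² = 1 gives the fundamental solution (x₁, y₁) = (7, 2).
Step 2: Apply the recurrence (x_{n+1}, y_{n+1}) = (x₁x_n + 12y₁y_n, x₁y_n + y₁x_n) repeatedly.
  From (x_1, y_1) = (7, 2): x_2 = 7·7 + 12·2·2 = 97; y_2 = 7·2 + 2·7 = 28.
  From (x_2, y_2) = (97, 28): x_3 = 7·97 + 12·2·28 = 1351; y_3 = 7·28 + 2·97 = 390.
  From (x_3, y_3) = (1351, 390): x_4 = 7·1351 + 12·2·390 = 18817; y_4 = 7·390 + 2·1351 = 5432.
  From (x_4, y_4) = (18817, 5432): x_5 = 7·18817 + 12·2·5432 = 262087; y_5 = 7·5432 + 2·18817 = 75658.
  From (x_5, y_5) = (262087, 75658): x_6 = 7·262087 + 12·2·75658 = 3650401; y_6 = 7·75658 + 2·262087 = 1053780.
Step 3: Verify x_6² - 12·y_6² = 13325427460801 - 13325427460800 = 1 (should be 1). ✓

(x_1, y_1) = (7, 2); (x_6, y_6) = (3650401, 1053780).


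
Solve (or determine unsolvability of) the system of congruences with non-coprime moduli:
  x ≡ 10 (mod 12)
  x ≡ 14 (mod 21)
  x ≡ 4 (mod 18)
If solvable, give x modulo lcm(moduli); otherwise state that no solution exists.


Moduli 12, 21, 18 are not pairwise coprime, so CRT works modulo lcm(m_i) when all pairwise compatibility conditions hold.
Pairwise compatibility: gcd(m_i, m_j) must divide a_i - a_j for every pair.
Merge one congruence at a time:
  Start: x ≡ 10 (mod 12).
  Combine with x ≡ 14 (mod 21): gcd(12, 21) = 3, and 14 - 10 = 4 is NOT divisible by 3.
    ⇒ system is inconsistent (no integer solution).

No solution (the system is inconsistent).


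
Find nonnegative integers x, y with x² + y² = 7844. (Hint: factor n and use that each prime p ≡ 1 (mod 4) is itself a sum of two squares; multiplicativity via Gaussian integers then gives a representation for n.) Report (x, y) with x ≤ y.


Step 1: Factor n = 7844 = 2^2 · 37 · 53.
Step 2: Check the mod-4 condition on each prime factor: 2 = 2 (special); 37 ≡ 1 (mod 4), exponent 1; 53 ≡ 1 (mod 4), exponent 1.
All primes ≡ 3 (mod 4) appear to even exponent (or don't appear), so by the two-squares theorem n IS expressible as a sum of two squares.
Step 3: Build a representation. Group n = k² · m with k = 2 and m = 37 · 53 = 1961 (a product of primes ≡ 1 (mod 4)); a representation of m scales to one of n via (k·x)² + (k·y)² = k²(x² + y²). Each prime p ≡ 1 (mod 4) is itself a sum of two squares; find a² by testing p − a² for a perfect square:
  37: 37 − 1² = 36 = 6² ⇒ 37 = 1² + 6².
  53: 53 − 1² = 52, 53 − 2² = 49 = 7² ⇒ 53 = 2² + 7².
  Combine using the Brahmagupta–Fibonacci identity (a² + b²)(c² + d²) = (ac − bd)² + (ad + bc)² = (ac + bd)² + (ad − bc)²:
  37 · 53 = 1961: from (1² + 6²)(2² + 7²), take (1·2 − 6·7, 1·7 + 6·2) = (2 − 42, 7 + 12) = (-40, 19); dropping signs (only squares matter) gives (40, 19); check 40² + 19² = 1600 + 361 = 1961 ✓.
  Scale by k = 2: (2·40, 2·19) = (80, 38).
Step 4: Order so x ≤ y and verify: 38² + 80² = 1444 + 6400 = 7844 = n. ✓

n = 7844 = 38² + 80² (one valid representation with x ≤ y).


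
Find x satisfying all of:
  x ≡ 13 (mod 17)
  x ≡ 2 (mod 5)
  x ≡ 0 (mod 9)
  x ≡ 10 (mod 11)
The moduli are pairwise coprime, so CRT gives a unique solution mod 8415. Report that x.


Product of moduli M = 17 · 5 · 9 · 11 = 8415.
Merge one congruence at a time:
  Start: x ≡ 13 (mod 17).
  Combine with x ≡ 2 (mod 5); new modulus lcm = 85.
    Write x = 13 + 17·t and substitute into x ≡ 2 (mod 5): 17·t ≡ 2 − 13 = -11 (mod 5).
    Reduce coefficients mod 5: 2·t ≡ 4 (mod 5).
    The inverse of 2 mod 5 is 3 (since 2·3 = 6 = 1·5 + 1), so t ≡ 3·4 = 12 ≡ 2 (mod 5).
    Then x = 13 + 17·2 = 47, valid modulo lcm(17, 5) = 85: x ≡ 47 (mod 85).
  Combine with x ≡ 0 (mod 9); new modulus lcm = 765.
    Write x = 47 + 85·t and substitute into x ≡ 0 (mod 9): 85·t ≡ 0 − 47 = -47 (mod 9).
    Reduce coefficients mod 9: 4·t ≡ 7 (mod 9).
    The inverse of 4 mod 9 is 7 (since 4·7 = 28 = 3·9 + 1), so t ≡ 7·7 = 49 ≡ 4 (mod 9).
    Then x = 47 + 85·4 = 387, valid modulo lcm(85, 9) = 765: x ≡ 387 (mod 765).
  Combine with x ≡ 10 (mod 11); new modulus lcm = 8415.
    Write x = 387 + 765·t and substitute into x ≡ 10 (mod 11): 765·t ≡ 10 − 387 = -377 (mod 11).
    Reduce coefficients mod 11: 6·t ≡ 8 (mod 11).
    The inverse of 6 mod 11 is 2 (since 6·2 = 12 = 1·11 + 1), so t ≡ 2·8 = 16 ≡ 5 (mod 11).
    Then x = 387 + 765·5 = 4212, valid modulo lcm(765, 11) = 8415: x ≡ 4212 (mod 8415).
Verify against each original: 4212 mod 17 = 13, 4212 mod 5 = 2, 4212 mod 9 = 0, 4212 mod 11 = 10.

x ≡ 4212 (mod 8415).


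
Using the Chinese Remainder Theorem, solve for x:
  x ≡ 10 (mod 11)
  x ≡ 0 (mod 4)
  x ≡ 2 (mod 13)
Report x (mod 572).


Moduli 11, 4, 13 are pairwise coprime; by CRT there is a unique solution modulo M = 11 · 4 · 13 = 572.
Solve pairwise, accumulating the modulus:
  Start with x ≡ 10 (mod 11).
  Combine with x ≡ 0 (mod 4): since gcd(11, 4) = 1, we get a unique residue mod 44.
    Write x = 10 + 11·t and substitute into x ≡ 0 (mod 4): 11·t ≡ 0 − 10 = -10 (mod 4).
    Reduce coefficients mod 4: 3·t ≡ 2 (mod 4).
    The inverse of 3 mod 4 is 3 (since 3·3 = 9 = 2·4 + 1), so t ≡ 3·2 = 6 ≡ 2 (mod 4).
    Then x = 10 + 11·2 = 32, valid modulo lcm(11, 4) = 44: x ≡ 32 (mod 44).
  Combine with x ≡ 2 (mod 13): since gcd(44, 13) = 1, we get a unique residue mod 572.
    Write x = 32 + 44·t and substitute into x ≡ 2 (mod 13): 44·t ≡ 2 − 32 = -30 (mod 13).
    Reduce coefficients mod 13: 5·t ≡ 9 (mod 13).
    The inverse of 5 mod 13 is 8 (since 5·8 = 40 = 3·13 + 1), so t ≡ 8·9 = 72 ≡ 7 (mod 13).
    Then x = 32 + 44·7 = 340, valid modulo lcm(44, 13) = 572: x ≡ 340 (mod 572).
Verify: 340 mod 11 = 10 ✓, 340 mod 4 = 0 ✓, 340 mod 13 = 2 ✓.

x ≡ 340 (mod 572).


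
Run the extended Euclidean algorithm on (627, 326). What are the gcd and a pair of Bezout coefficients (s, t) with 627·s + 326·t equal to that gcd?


Euclidean algorithm on (627, 326) — divide until remainder is 0:
  627 = 1 · 326 + 301
  326 = 1 · 301 + 25
  301 = 12 · 25 + 1
  25 = 25 · 1 + 0
gcd(627, 326) = 1.
Track Bezout coefficients alongside the remainders: start with r₀ = 627 = a·1 + b·0 (s = 1, t = 0) and r₁ = 326 = a·0 + b·1 (s = 0, t = 1); each new remainder r_{k+1} = r_{k-1} − q_k·r_k inherits s_{k+1} = s_{k-1} − q_k·s_k, t_{k+1} = t_{k-1} − q_k·t_k, so r_k = a·s_k + b·t_k at every step:
  q = 1: r = 301, s = 1 − 1·0 = 1, t = 0 − 1·1 = -1  (check: 627·1 + 326·(-1) = 301)
  q = 1: r = 25, s = 0 − 1·1 = -1, t = 1 − 1·(-1) = 2  (check: 627·(-1) + 326·2 = 25)
  q = 12: r = 1, s = 1 − 12·(-1) = 13, t = -1 − 12·2 = -25  (check: 627·13 + 326·(-25) = 1)
The row with r = 1 (the gcd) gives the Bezout coefficients s = 13, t = -25.
Result: 627 · (13) + 326 · (-25) = 1.

gcd(627, 326) = 1; s = 13, t = -25 (check: 627·13 + 326·(-25) = 1).


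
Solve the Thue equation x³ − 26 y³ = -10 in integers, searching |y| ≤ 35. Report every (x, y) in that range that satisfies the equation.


The equation is x³ - 26y³ = -10. For fixed y, x³ = 26·y³ − 10, so a solution requires the RHS to be a perfect cube.
Strategy: iterate y from -35 to 35, compute RHS = 26·y³ − 10, and check whether it is a (positive or negative) perfect cube.
Check small values of y:
  y = 0: RHS = -10 is not a perfect cube.
  y = 1: RHS = 16 is not a perfect cube.
  y = -1: RHS = -36 is not a perfect cube.
  y = 2: RHS = 198 is not a perfect cube.
  y = -2: RHS = -218 is not a perfect cube.
  y = 3: RHS = 692 is not a perfect cube.
  y = -3: RHS = -712 is not a perfect cube.
Continuing the search up to |y| = 35 finds no solutions either.
No (x, y) in the scanned range satisfies the equation.

No integer solutions with |y| ≤ 35.


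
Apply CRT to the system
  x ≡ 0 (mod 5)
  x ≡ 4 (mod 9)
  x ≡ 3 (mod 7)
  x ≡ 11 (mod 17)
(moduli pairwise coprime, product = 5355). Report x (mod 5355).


Product of moduli M = 5 · 9 · 7 · 17 = 5355.
Merge one congruence at a time:
  Start: x ≡ 0 (mod 5).
  Combine with x ≡ 4 (mod 9); new modulus lcm = 45.
    Write x = 0 + 5·t and substitute into x ≡ 4 (mod 9): 5·t ≡ 4 − 0 = 4 (mod 9).
    The inverse of 5 mod 9 is 2 (since 5·2 = 10 = 1·9 + 1), so t ≡ 2·4 = 8 ≡ 8 (mod 9).
    Then x = 0 + 5·8 = 40, valid modulo lcm(5, 9) = 45: x ≡ 40 (mod 45).
  Combine with x ≡ 3 (mod 7); new modulus lcm = 315.
    Write x = 40 + 45·t and substitute into x ≡ 3 (mod 7): 45·t ≡ 3 − 40 = -37 (mod 7).
    Reduce coefficients mod 7: 3·t ≡ 5 (mod 7).
    The inverse of 3 mod 7 is 5 (since 3·5 = 15 = 2·7 + 1), so t ≡ 5·5 = 25 ≡ 4 (mod 7).
    Then x = 40 + 45·4 = 220, valid modulo lcm(45, 7) = 315: x ≡ 220 (mod 315).
  Combine with x ≡ 11 (mod 17); new modulus lcm = 5355.
    Write x = 220 + 315·t and substitute into x ≡ 11 (mod 17): 315·t ≡ 11 − 220 = -209 (mod 17).
    Reduce coefficients mod 17: 9·t ≡ 12 (mod 17).
    The inverse of 9 mod 17 is 2 (since 9·2 = 18 = 1·17 + 1), so t ≡ 2·12 = 24 ≡ 7 (mod 17).
    Then x = 220 + 315·7 = 2425, valid modulo lcm(315, 17) = 5355: x ≡ 2425 (mod 5355).
Verify against each original: 2425 mod 5 = 0, 2425 mod 9 = 4, 2425 mod 7 = 3, 2425 mod 17 = 11.

x ≡ 2425 (mod 5355).


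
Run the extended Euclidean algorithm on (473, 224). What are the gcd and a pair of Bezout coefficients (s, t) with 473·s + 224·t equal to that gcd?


Euclidean algorithm on (473, 224) — divide until remainder is 0:
  473 = 2 · 224 + 25
  224 = 8 · 25 + 24
  25 = 1 · 24 + 1
  24 = 24 · 1 + 0
gcd(473, 224) = 1.
Track Bezout coefficients alongside the remainders: start with r₀ = 473 = a·1 + b·0 (s = 1, t = 0) and r₁ = 224 = a·0 + b·1 (s = 0, t = 1); each new remainder r_{k+1} = r_{k-1} − q_k·r_k inherits s_{k+1} = s_{k-1} − q_k·s_k, t_{k+1} = t_{k-1} − q_k·t_k, so r_k = a·s_k + b·t_k at every step:
  q = 2: r = 25, s = 1 − 2·0 = 1, t = 0 − 2·1 = -2  (check: 473·1 + 224·(-2) = 25)
  q = 8: r = 24, s = 0 − 8·1 = -8, t = 1 − 8·(-2) = 17  (check: 473·(-8) + 224·17 = 24)
  q = 1: r = 1, s = 1 − 1·(-8) = 9, t = -2 − 1·17 = -19  (check: 473·9 + 224·(-19) = 1)
The row with r = 1 (the gcd) gives the Bezout coefficients s = 9, t = -19.
Result: 473 · (9) + 224 · (-19) = 1.

gcd(473, 224) = 1; s = 9, t = -19 (check: 473·9 + 224·(-19) = 1).


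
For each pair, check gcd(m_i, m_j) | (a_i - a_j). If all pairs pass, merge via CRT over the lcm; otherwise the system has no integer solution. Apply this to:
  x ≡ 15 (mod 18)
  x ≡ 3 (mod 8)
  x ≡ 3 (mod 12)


Moduli 18, 8, 12 are not pairwise coprime, so CRT works modulo lcm(m_i) when all pairwise compatibility conditions hold.
Pairwise compatibility: gcd(m_i, m_j) must divide a_i - a_j for every pair.
Merge one congruence at a time:
  Start: x ≡ 15 (mod 18).
  Combine with x ≡ 3 (mod 8): gcd(18, 8) = 2; 3 - 15 = -12, which IS divisible by 2, so compatible.
    Write x = 15 + 18·t and substitute into x ≡ 3 (mod 8): 18·t ≡ 3 − 15 = -12 (mod 8).
    Divide the congruence (and modulus) by g = 2: 9·t ≡ -6 (mod 4).
    Reduce coefficients mod 4: 1·t ≡ 2 (mod 4).
    So t ≡ 2 (mod 4).
    Then x = 15 + 18·2 = 51, valid modulo lcm(18, 8) = 72: x ≡ 51 (mod 72).
  Combine with x ≡ 3 (mod 12): gcd(72, 12) = 12; 3 - 51 = -48, which IS divisible by 12, so compatible.
    Write x = 51 + 72·t and substitute into x ≡ 3 (mod 12): 72·t ≡ 3 − 51 = -48 (mod 12).
    Divide the congruence (and modulus) by g = 12: 6·t ≡ -4 (mod 1).
    Modulo 1 every t works; take t = 0.
    Then x = 51 + 72·0 = 51, valid modulo lcm(72, 12) = 72: x ≡ 51 (mod 72).
Verify: 51 mod 18 = 15, 51 mod 8 = 3, 51 mod 12 = 3.

x ≡ 51 (mod 72).
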